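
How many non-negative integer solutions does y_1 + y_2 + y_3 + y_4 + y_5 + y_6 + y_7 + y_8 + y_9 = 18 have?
C(18+9-1, 9-1) = C(26, 8) = 1562275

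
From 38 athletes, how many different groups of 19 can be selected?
C(38,19) = 38!/(19!×19!) = 35345263800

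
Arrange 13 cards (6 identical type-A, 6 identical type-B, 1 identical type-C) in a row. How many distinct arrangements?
13! / (6! × 6! × 1!) = 12012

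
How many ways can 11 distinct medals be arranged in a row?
11! = 39916800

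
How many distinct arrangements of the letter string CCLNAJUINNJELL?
14! / (3! × 2! × 1! × 1! × 1! × 2! × 3! × 1!) = 605404800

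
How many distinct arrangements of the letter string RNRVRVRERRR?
11! / (7! × 1! × 1! × 2!) = 3960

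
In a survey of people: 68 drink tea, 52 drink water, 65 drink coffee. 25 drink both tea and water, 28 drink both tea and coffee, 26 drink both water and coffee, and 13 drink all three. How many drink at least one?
|A∪B∪C| = 68+52+65-25-28-26+13 = 119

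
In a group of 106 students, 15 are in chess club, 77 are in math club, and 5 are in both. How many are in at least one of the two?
|A∪B| = |A| + |B| - |A∩B| = 15 + 77 - 5 = 87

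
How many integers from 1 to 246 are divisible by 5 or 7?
⌊246/5⌋ + ⌊246/7⌋ - ⌊246/35⌋ = 49 + 35 - 7 = 77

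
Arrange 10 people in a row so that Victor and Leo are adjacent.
Treat as block: (10-1)! × 2! = 362880 × 2 = 725760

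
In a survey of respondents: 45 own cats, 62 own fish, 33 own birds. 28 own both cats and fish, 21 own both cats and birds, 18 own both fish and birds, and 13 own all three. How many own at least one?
|A∪B∪C| = 45+62+33-28-21-18+13 = 86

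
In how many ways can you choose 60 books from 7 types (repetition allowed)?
C(60+7-1, 7-1) = C(66, 6) = 90858768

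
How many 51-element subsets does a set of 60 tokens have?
C(60,51) = 60!/(51!×9!) = 14783142660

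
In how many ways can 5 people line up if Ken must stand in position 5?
Fix one position: (5-1)! = 24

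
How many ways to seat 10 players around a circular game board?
Circular: fix one position, arrange the rest. (10-1)! = 362880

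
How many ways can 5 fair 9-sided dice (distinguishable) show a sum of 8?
Coefficient of x^8 in (x + x² + ... + x^9)^5. By inclusion-exclusion on dice exceeding 9: Σ_j (-1)^j C(5,j)·C(8-1-9j, 4) = C(5,0)·C(7,4) = 1·35 = 35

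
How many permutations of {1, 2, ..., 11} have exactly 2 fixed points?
Choose the 2 fixed points C(11,2) = 55, derange the rest: !9 = Σ_{j=0}^{9} (-1)^j·9!/j! = 362880 - 362880 + 181440 - 60480 + 15120 - 3024 + 504 - 72 + 9 - 1 = 133496. Product = 55 × 133496 = 7342280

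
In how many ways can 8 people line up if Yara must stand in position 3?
Fix one position: (8-1)! = 5040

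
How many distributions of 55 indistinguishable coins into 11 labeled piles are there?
C(55+11-1, 11-1) = C(65, 10) = 179013799328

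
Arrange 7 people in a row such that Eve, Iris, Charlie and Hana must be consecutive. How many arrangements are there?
Treat the 4 as one block: (7-4+1)! × 4! = 24 × 24 = 576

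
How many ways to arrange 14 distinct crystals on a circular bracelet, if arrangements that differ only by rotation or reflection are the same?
(14-1)!/2 = 6227020800/2 = 3113510400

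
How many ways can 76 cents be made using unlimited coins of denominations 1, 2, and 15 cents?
Coefficient of x^76 in 1/(1-x^1) · 1/(1-x^2) · 1/(1-x^15). Case on j = number of 15-cent coins (j = 0..5); remainder r = 76 - 15j is made from {1,2} in ⌊r/2⌋+1 ways. r = 76, 61, 46, 31, 16, 1 → 39 + 31 + 24 + 16 + 9 + 1 = 120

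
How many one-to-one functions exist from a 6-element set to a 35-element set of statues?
P(35,6) = 35!/(35-6)! = 1168675200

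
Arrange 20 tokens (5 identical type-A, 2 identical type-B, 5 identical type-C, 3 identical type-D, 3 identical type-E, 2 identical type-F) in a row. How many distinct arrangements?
20! / (5! × 2! × 5! × 3! × 3! × 2!) = 1173274502400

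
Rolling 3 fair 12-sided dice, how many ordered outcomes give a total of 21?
Coefficient of x^21 in (x + x² + ... + x^12)^3. By inclusion-exclusion on dice exceeding 12: Σ_j (-1)^j C(3,j)·C(21-1-12j, 2) = C(3,0)·C(20,2) - C(3,1)·C(8,2) = 1·190 - 3·28 = 106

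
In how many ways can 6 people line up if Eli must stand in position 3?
Fix one position: (6-1)! = 120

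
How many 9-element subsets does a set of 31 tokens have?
C(31,9) = 31!/(9!×22!) = 20160075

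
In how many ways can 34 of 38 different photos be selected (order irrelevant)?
C(38,34) = 38!/(34!×4!) = 73815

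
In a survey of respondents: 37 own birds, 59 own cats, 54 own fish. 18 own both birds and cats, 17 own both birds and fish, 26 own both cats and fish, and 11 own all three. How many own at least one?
|A∪B∪C| = 37+59+54-18-17-26+11 = 100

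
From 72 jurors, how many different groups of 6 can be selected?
C(72,6) = 72!/(6!×66!) = 156238908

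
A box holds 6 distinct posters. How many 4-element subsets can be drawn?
C(6,4) = 6!/(4!×2!) = 15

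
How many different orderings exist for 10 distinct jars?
10! = 3628800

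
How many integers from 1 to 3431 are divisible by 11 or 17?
⌊3431/11⌋ + ⌊3431/17⌋ - ⌊3431/187⌋ = 311 + 201 - 18 = 494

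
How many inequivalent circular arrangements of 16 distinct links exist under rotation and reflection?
(16-1)!/2 = 1307674368000/2 = 653837184000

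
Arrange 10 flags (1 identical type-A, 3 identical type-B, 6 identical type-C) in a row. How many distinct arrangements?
10! / (1! × 3! × 6!) = 840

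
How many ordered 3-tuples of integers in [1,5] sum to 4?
Coefficient of x^4 in (x + x² + ... + x^5)^3. By inclusion-exclusion on dice exceeding 5: Σ_j (-1)^j C(3,j)·C(4-1-5j, 2) = C(3,0)·C(3,2) = 1·3 = 3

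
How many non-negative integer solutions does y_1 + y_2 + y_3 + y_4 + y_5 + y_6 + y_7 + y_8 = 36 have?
C(36+8-1, 8-1) = C(43, 7) = 32224114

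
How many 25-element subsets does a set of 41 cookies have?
C(41,25) = 41!/(25!×16!) = 103077446706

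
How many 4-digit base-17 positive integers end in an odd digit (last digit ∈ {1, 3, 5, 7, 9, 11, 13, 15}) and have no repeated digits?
Last∈{1,3,5,7,9,11,13,15}. Last=0: 0. Last nonzero: 8×15×P(15,2) = 25200. Total = 25200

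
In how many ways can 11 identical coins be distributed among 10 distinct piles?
C(11+10-1, 10-1) = C(20, 9) = 167960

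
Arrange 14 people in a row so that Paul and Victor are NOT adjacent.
Total - adjacent = 14! - (14-1)!×2 = 87178291200 - 12454041600 = 74724249600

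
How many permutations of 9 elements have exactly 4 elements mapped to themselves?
Choose the 4 fixed points C(9,4) = 126, derange the rest: !5 = Σ_{j=0}^{5} (-1)^j·5!/j! = 120 - 120 + 60 - 20 + 5 - 1 = 44. Product = 126 × 44 = 5544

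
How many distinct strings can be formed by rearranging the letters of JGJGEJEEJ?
9! / (3! × 4! × 2!) = 1260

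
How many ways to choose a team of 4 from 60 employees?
C(60,4) = 60!/(4!×56!) = 487635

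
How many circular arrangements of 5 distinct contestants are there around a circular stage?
Circular: fix one position, arrange the rest. (5-1)! = 24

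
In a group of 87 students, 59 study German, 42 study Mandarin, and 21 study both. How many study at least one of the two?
|A∪B| = |A| + |B| - |A∩B| = 59 + 42 - 21 = 80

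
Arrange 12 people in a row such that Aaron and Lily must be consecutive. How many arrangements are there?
Treat the 2 as one block: (12-2+1)! × 2! = 39916800 × 2 = 79833600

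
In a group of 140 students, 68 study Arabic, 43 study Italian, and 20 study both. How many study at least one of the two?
|A∪B| = |A| + |B| - |A∩B| = 68 + 43 - 20 = 91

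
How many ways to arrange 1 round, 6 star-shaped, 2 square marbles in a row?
9! / (1! × 6! × 2!) = 252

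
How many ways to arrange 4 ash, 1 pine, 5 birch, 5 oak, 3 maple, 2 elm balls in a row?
20! / (4! × 1! × 5! × 5! × 3! × 2!) = 586637251200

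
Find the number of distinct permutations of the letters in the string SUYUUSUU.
8! / (5! × 1! × 2!) = 168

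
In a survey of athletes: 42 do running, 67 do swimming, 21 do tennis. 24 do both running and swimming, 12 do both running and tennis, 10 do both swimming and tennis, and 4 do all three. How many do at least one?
|A∪B∪C| = 42+67+21-24-12-10+4 = 88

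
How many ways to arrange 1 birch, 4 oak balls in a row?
5! / (1! × 4!) = 5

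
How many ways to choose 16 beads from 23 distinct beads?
C(23,16) = 23!/(16!×7!) = 245157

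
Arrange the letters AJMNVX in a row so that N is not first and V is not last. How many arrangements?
By inclusion-exclusion: 6! - 2×(6-1)! + (6-2)! = 720 - 240 + 24 = 504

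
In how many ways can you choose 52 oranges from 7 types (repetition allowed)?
C(52+7-1, 7-1) = C(58, 6) = 40475358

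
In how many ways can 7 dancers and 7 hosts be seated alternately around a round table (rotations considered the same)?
Fix one of the dancers: (7-1)! ways for the remaining dancers, × 7! ways for the hosts = 720 × 5040 = 3628800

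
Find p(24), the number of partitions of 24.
Pentagonal recurrence p(n) = p(n-1) + p(n-2) - p(n-5) - p(n-7) + p(n-12) + p(n-15) - ... gives p(0..23) = 1, 1, 2, 3, 5, 7, 11, 15, 22, 30, 42, 56, 77, 101, 135, 176, 231, 297, 385, 490, 627, 792, 1002, 1255. p(24) = p(23) + p(22) - p(19) - p(17) + p(12) + p(9) - p(2) = 1255 + 1002 - 490 - 297 + 77 + 30 - 2 = 1575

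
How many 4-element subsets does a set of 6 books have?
C(6,4) = 6!/(4!×2!) = 15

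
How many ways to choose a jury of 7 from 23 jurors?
C(23,7) = 23!/(7!×16!) = 245157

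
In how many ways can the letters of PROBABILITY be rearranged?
11! / (1! × 1! × 1! × 2! × 1! × 2! × 1! × 1! × 1!) = 9979200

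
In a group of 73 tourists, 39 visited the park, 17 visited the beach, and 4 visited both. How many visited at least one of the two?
|A∪B| = |A| + |B| - |A∩B| = 39 + 17 - 4 = 52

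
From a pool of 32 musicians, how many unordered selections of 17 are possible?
C(32,17) = 32!/(17!×15!) = 565722720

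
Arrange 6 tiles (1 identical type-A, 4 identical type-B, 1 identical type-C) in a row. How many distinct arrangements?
6! / (1! × 4! × 1!) = 30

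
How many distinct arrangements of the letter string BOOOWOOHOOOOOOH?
15! / (1! × 1! × 11! × 2!) = 16380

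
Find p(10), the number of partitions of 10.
Pentagonal recurrence p(n) = p(n-1) + p(n-2) - p(n-5) - p(n-7) + p(n-12) + p(n-15) - ... gives p(0..9) = 1, 1, 2, 3, 5, 7, 11, 15, 22, 30. p(10) = p(9) + p(8) - p(5) - p(3) = 30 + 22 - 7 - 3 = 42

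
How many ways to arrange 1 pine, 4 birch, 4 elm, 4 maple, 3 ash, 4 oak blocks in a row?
20! / (1! × 4! × 4! × 4! × 3! × 4!) = 1222160940000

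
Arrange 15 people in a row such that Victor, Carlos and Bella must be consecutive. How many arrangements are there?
Treat the 3 as one block: (15-3+1)! × 3! = 6227020800 × 6 = 37362124800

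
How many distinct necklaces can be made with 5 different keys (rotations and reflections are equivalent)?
(5-1)!/2 = 24/2 = 12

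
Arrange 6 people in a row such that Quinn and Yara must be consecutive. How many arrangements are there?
Treat the 2 as one block: (6-2+1)! × 2! = 120 × 2 = 240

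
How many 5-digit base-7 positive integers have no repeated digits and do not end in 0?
Last digit: 6 nonzero choices. First digit: 5 (nonzero, ≠last). Middle 3: P(5,3) = 60. Total = 1800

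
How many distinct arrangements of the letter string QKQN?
4! / (1! × 2! × 1!) = 12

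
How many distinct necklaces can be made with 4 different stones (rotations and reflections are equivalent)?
(4-1)!/2 = 6/2 = 3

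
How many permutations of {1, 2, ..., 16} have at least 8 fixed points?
Exactly j fixed points: C(16,j)·!(16-j); sum over j ≥ 8 (derangement numbers via !m = (m-1)·(!(m-1) + !(m-2)): !0..!8 = 1, 0, 1, 2, 9, 44, 265, 1854, 14833). Σ_{j=8}^{16} C(16,j)·!(16-j) = C(16,8)·!8 + C(16,9)·!7 + C(16,10)·!6 + C(16,11)·!5 + C(16,12)·!4 + C(16,13)·!3 + C(16,14)·!2 + C(16,15)·!1 + C(16,16)·!0 = 12870·14833 + 11440·1854 + 8008·265 + 4368·44 + 1820·9 + 560·2 + 120·1 + 16·0 + 1·1 = 214442403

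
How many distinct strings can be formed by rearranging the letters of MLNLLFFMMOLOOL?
14! / (2! × 5! × 1! × 3! × 3!) = 10090080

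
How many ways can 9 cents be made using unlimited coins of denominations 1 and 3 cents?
Coefficient of x^9 in 1/(1-x^1) · 1/(1-x^3). Use j coins of 3 for j = 0..⌊9/3⌋ = 3, the rest in 1s: 3 + 1 = 4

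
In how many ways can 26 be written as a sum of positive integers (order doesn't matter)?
Pentagonal recurrence p(n) = p(n-1) + p(n-2) - p(n-5) - p(n-7) + p(n-12) + p(n-15) - ... gives p(0..25) = 1, 1, 2, 3, 5, 7, 11, 15, 22, 30, 42, 56, 77, 101, 135, 176, 231, 297, 385, 490, 627, 792, 1002, 1255, 1575, 1958. p(26) = p(25) + p(24) - p(21) - p(19) + p(14) + p(11) - p(4) - p(0) = 1958 + 1575 - 792 - 490 + 135 + 56 - 5 - 1 = 2436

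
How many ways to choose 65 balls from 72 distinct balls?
C(72,65) = 72!/(65!×7!) = 1473109704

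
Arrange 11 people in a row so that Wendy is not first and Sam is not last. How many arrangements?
By inclusion-exclusion: 11! - 2×(11-1)! + (11-2)! = 39916800 - 7257600 + 362880 = 33022080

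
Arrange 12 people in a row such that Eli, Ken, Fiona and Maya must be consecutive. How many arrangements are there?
Treat the 4 as one block: (12-4+1)! × 4! = 362880 × 24 = 8709120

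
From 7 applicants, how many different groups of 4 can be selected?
C(7,4) = 7!/(4!×3!) = 35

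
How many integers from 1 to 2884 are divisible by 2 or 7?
⌊2884/2⌋ + ⌊2884/7⌋ - ⌊2884/14⌋ = 1442 + 412 - 206 = 1648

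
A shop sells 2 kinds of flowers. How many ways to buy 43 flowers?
C(43+2-1, 2-1) = C(44, 1) = 44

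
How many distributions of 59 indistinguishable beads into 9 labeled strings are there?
C(59+9-1, 9-1) = C(67, 8) = 6522361560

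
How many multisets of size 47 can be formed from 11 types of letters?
C(47+11-1, 11-1) = C(57, 10) = 43183019880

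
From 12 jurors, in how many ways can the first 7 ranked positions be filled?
P(12,7) = 12!/(12-7)! = 3991680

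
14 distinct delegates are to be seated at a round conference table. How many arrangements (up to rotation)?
Circular: fix one position, arrange the rest. (14-1)! = 6227020800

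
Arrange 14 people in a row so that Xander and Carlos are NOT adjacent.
Total - adjacent = 14! - (14-1)!×2 = 87178291200 - 12454041600 = 74724249600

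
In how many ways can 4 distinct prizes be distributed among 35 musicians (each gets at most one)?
P(35,4) = 35!/(35-4)! = 1256640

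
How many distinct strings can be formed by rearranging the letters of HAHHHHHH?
8! / (1! × 7!) = 8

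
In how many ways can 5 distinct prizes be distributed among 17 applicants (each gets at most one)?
P(17,5) = 17!/(17-5)! = 742560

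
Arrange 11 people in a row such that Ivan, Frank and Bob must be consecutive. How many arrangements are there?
Treat the 3 as one block: (11-3+1)! × 3! = 362880 × 6 = 2177280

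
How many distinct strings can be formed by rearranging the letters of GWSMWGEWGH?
10! / (1! × 1! × 3! × 1! × 1! × 3!) = 100800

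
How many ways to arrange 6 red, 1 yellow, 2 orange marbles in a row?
9! / (6! × 1! × 2!) = 252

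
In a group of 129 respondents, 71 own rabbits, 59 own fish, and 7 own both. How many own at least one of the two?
|A∪B| = |A| + |B| - |A∩B| = 71 + 59 - 7 = 123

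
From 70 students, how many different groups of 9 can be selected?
C(70,9) = 70!/(9!×61!) = 65033528560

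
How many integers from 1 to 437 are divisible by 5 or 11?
⌊437/5⌋ + ⌊437/11⌋ - ⌊437/55⌋ = 87 + 39 - 7 = 119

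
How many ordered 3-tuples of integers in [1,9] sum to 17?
Coefficient of x^17 in (x + x² + ... + x^9)^3. By inclusion-exclusion on dice exceeding 9: Σ_j (-1)^j C(3,j)·C(17-1-9j, 2) = C(3,0)·C(16,2) - C(3,1)·C(7,2) = 1·120 - 3·21 = 57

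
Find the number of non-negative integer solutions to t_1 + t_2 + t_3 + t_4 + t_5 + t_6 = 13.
C(13+6-1, 6-1) = C(18, 5) = 8568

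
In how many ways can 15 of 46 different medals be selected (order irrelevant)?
C(46,15) = 46!/(15!×31!) = 511738760544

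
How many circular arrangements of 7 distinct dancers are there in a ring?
Circular: fix one position, arrange the rest. (7-1)! = 720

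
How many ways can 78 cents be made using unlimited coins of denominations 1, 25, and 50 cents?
Coefficient of x^78 in 1/(1-x^1) · 1/(1-x^25) · 1/(1-x^50). Case on j = number of 50-cent coins (j = 0..1); remainder r = 78 - 50j is made from {1,25} in ⌊r/25⌋+1 ways. r = 78, 28 → 4 + 2 = 6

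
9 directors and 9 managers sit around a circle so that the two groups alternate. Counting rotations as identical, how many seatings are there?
Fix one of the directors: (9-1)! ways for the remaining directors, × 9! ways for the managers = 40320 × 362880 = 14631321600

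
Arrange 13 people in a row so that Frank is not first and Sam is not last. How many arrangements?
By inclusion-exclusion: 13! - 2×(13-1)! + (13-2)! = 6227020800 - 958003200 + 39916800 = 5308934400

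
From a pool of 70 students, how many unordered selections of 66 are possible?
C(70,66) = 70!/(66!×4!) = 916895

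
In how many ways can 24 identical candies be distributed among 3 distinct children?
C(24+3-1, 3-1) = C(26, 2) = 325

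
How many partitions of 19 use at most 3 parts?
By conjugation, equals partitions of 19 into parts ≤ 3. Let r_j(i) = number of partitions of i into parts ≤ j, for i = 0..19. r_1(i) = 1 for all i; r_j(i) = r_{j-1}(i) + r_j(i-j). Rows j = 2..3: ≤2: 1 1 2 2 3 3 4 4 5 5 6 6 7 7 8 8 9 9 10 10; ≤3: 1 1 2 3 4 5 7 8 10 12 14 16 19 21 24 27 30 33 37 40. r_3(19) = 40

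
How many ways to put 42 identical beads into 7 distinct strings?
C(42+7-1, 7-1) = C(48, 6) = 12271512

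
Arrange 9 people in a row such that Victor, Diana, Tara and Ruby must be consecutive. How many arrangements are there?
Treat the 4 as one block: (9-4+1)! × 4! = 720 × 24 = 17280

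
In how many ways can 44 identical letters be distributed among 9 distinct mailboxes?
C(44+9-1, 9-1) = C(52, 8) = 752538150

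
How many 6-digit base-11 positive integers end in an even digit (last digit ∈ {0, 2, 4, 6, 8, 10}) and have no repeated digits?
Last∈{0,2,4,6,8,10}. Last=0: 30240. Last nonzero: 5×9×P(9,4) = 136080. Total = 166320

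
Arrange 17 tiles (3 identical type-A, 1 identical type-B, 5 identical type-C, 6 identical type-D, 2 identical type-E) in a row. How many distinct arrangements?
17! / (3! × 1! × 5! × 6! × 2!) = 343062720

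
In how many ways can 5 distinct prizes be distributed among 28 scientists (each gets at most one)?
P(28,5) = 28!/(28-5)! = 11793600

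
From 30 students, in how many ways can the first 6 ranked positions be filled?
P(30,6) = 30!/(30-6)! = 427518000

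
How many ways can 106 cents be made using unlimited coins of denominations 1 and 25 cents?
Coefficient of x^106 in 1/(1-x^1) · 1/(1-x^25). Use j coins of 25 for j = 0..⌊106/25⌋ = 4, the rest in 1s: 4 + 1 = 5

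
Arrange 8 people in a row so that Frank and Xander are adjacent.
Treat as block: (8-1)! × 2! = 5040 × 2 = 10080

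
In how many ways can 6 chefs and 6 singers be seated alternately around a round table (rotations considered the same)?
Fix one of the chefs: (6-1)! ways for the remaining chefs, × 6! ways for the singers = 120 × 720 = 86400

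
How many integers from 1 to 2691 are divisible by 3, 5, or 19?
⌊2691/3⌋+⌊2691/5⌋+⌊2691/19⌋ - ⌊2691/15⌋-⌊2691/57⌋-⌊2691/95⌋ + ⌊2691/285⌋ = 897+538+141 - 179-47-28 + 9 = 1331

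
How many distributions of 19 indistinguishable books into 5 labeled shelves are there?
C(19+5-1, 5-1) = C(23, 4) = 8855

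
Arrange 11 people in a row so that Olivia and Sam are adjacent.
Treat as block: (11-1)! × 2! = 3628800 × 2 = 7257600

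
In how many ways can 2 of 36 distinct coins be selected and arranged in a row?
P(36,2) = 36!/(36-2)! = 1260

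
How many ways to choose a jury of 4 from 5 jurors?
C(5,4) = 5!/(4!×1!) = 5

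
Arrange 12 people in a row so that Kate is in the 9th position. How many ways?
Fix one position: (12-1)! = 39916800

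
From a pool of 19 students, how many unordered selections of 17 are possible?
C(19,17) = 19!/(17!×2!) = 171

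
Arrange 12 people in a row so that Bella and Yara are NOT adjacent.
Total - adjacent = 12! - (12-1)!×2 = 479001600 - 79833600 = 399168000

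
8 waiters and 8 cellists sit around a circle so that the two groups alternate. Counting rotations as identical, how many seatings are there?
Fix one of the waiters: (8-1)! ways for the remaining waiters, × 8! ways for the cellists = 5040 × 40320 = 203212800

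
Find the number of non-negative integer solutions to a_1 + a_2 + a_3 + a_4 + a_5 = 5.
C(5+5-1, 5-1) = C(9, 4) = 126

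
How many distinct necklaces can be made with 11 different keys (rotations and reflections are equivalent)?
(11-1)!/2 = 3628800/2 = 1814400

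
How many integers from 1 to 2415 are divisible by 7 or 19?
⌊2415/7⌋ + ⌊2415/19⌋ - ⌊2415/133⌋ = 345 + 127 - 18 = 454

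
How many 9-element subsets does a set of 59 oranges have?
C(59,9) = 59!/(9!×50!) = 12565671261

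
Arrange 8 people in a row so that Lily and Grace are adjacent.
Treat as block: (8-1)! × 2! = 5040 × 2 = 10080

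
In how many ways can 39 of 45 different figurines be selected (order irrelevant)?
C(45,39) = 45!/(39!×6!) = 8145060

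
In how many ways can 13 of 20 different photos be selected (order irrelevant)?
C(20,13) = 20!/(13!×7!) = 77520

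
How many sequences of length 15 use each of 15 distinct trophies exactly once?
15! = 1307674368000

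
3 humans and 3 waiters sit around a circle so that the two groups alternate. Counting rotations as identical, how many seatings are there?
Fix one of the humans: (3-1)! ways for the remaining humans, × 3! ways for the waiters = 2 × 6 = 12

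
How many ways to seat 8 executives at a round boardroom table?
Circular: fix one position, arrange the rest. (8-1)! = 5040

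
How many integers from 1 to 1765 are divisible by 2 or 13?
⌊1765/2⌋ + ⌊1765/13⌋ - ⌊1765/26⌋ = 882 + 135 - 67 = 950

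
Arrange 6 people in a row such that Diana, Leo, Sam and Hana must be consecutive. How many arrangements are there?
Treat the 4 as one block: (6-4+1)! × 4! = 6 × 24 = 144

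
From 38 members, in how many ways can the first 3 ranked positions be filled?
P(38,3) = 38!/(38-3)! = 50616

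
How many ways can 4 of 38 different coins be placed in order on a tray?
P(38,4) = 38!/(38-4)! = 1771560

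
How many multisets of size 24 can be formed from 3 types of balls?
C(24+3-1, 3-1) = C(26, 2) = 325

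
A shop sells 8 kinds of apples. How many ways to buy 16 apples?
C(16+8-1, 8-1) = C(23, 7) = 245157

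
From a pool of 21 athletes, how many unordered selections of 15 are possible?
C(21,15) = 21!/(15!×6!) = 54264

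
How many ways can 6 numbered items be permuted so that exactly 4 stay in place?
Choose the 4 fixed points C(6,4) = 15, derange the rest: !2 = Σ_{j=0}^{2} (-1)^j·2!/j! = 2 - 2 + 1 = 1. Product = 15 × 1 = 15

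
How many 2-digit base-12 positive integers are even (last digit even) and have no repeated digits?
Last∈{0,2,4,6,8,10}. Last=0: 11. Last nonzero: 5×10×P(10,0) = 50. Total = 61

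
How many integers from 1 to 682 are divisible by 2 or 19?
⌊682/2⌋ + ⌊682/19⌋ - ⌊682/38⌋ = 341 + 35 - 17 = 359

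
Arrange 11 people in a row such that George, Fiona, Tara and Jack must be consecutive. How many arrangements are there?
Treat the 4 as one block: (11-4+1)! × 4! = 40320 × 24 = 967680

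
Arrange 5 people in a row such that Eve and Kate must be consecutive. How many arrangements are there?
Treat the 2 as one block: (5-2+1)! × 2! = 24 × 2 = 48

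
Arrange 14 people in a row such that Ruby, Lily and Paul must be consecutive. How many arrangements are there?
Treat the 3 as one block: (14-3+1)! × 3! = 479001600 × 6 = 2874009600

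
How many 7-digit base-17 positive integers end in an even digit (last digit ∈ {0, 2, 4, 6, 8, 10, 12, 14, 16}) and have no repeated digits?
Last∈{0,2,4,6,8,10,12,14,16}. Last=0: 5765760. Last nonzero: 8×15×P(15,5) = 43243200. Total = 49008960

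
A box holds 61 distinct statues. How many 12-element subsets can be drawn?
C(61,12) = 61!/(12!×49!) = 1742058970275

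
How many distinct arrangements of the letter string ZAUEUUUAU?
9! / (5! × 1! × 2! × 1!) = 1512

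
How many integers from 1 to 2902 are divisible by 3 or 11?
⌊2902/3⌋ + ⌊2902/11⌋ - ⌊2902/33⌋ = 967 + 263 - 87 = 1143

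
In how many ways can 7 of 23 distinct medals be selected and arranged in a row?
P(23,7) = 23!/(23-7)! = 1235591280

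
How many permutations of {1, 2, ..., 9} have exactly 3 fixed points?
Choose the 3 fixed points C(9,3) = 84, derange the rest: !6 = Σ_{j=0}^{6} (-1)^j·6!/j! = 720 - 720 + 360 - 120 + 30 - 6 + 1 = 265. Product = 84 × 265 = 22260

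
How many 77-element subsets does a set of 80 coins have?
C(80,77) = 80!/(77!×3!) = 82160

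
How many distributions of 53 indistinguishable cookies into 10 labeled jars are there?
C(53+10-1, 10-1) = C(62, 9) = 20286591270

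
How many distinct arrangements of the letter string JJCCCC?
6! / (4! × 2!) = 15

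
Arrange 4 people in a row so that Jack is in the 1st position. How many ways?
Fix one position: (4-1)! = 6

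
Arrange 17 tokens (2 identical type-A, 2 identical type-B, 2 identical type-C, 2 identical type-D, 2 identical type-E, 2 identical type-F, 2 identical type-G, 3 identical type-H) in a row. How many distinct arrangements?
17! / (2! × 2! × 2! × 2! × 2! × 2! × 2! × 3!) = 463134672000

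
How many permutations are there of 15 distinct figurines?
15! = 1307674368000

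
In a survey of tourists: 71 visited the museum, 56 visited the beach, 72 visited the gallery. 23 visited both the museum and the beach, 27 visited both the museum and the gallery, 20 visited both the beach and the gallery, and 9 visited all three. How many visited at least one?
|A∪B∪C| = 71+56+72-23-27-20+9 = 138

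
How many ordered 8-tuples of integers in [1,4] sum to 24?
Coefficient of x^24 in (x + x² + ... + x^4)^8. By inclusion-exclusion on dice exceeding 4: Σ_j (-1)^j C(8,j)·C(24-1-4j, 7) = C(8,0)·C(23,7) - C(8,1)·C(19,7) + C(8,2)·C(15,7) - C(8,3)·C(11,7) + C(8,4)·C(7,7) = 1·245157 - 8·50388 + 28·6435 - 56·330 + 70·1 = 3823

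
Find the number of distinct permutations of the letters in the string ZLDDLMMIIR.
10! / (2! × 2! × 1! × 2! × 1! × 2!) = 226800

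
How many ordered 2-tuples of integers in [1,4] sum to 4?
Coefficient of x^4 in (x + x² + ... + x^4)^2. By inclusion-exclusion on dice exceeding 4: Σ_j (-1)^j C(2,j)·C(4-1-4j, 1) = C(2,0)·C(3,1) = 1·3 = 3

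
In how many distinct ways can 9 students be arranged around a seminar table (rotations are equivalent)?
Circular: fix one position, arrange the rest. (9-1)! = 40320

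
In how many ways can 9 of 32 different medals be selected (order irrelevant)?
C(32,9) = 32!/(9!×23!) = 28048800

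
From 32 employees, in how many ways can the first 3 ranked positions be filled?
P(32,3) = 32!/(32-3)! = 29760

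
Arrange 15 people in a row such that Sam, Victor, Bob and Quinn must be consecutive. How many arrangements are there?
Treat the 4 as one block: (15-4+1)! × 4! = 479001600 × 24 = 11496038400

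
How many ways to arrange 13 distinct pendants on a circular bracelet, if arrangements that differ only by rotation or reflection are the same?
(13-1)!/2 = 479001600/2 = 239500800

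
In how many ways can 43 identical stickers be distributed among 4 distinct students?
C(43+4-1, 4-1) = C(46, 3) = 15180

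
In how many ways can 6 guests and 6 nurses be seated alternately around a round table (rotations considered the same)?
Fix one of the guests: (6-1)! ways for the remaining guests, × 6! ways for the nurses = 120 × 720 = 86400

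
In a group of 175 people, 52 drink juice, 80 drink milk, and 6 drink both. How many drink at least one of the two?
|A∪B| = |A| + |B| - |A∩B| = 52 + 80 - 6 = 126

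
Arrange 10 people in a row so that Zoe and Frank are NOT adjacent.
Total - adjacent = 10! - (10-1)!×2 = 3628800 - 725760 = 2903040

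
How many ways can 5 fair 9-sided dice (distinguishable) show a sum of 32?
Coefficient of x^32 in (x + x² + ... + x^9)^5. By inclusion-exclusion on dice exceeding 9: Σ_j (-1)^j C(5,j)·C(32-1-9j, 4) = C(5,0)·C(31,4) - C(5,1)·C(22,4) + C(5,2)·C(13,4) - C(5,3)·C(4,4) = 1·31465 - 5·7315 + 10·715 - 10·1 = 2030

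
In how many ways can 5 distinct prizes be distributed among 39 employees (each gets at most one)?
P(39,5) = 39!/(39-5)! = 69090840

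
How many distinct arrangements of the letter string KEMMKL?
6! / (1! × 2! × 1! × 2!) = 180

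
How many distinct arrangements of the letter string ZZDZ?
4! / (1! × 3!) = 4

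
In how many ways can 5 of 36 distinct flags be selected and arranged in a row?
P(36,5) = 36!/(36-5)! = 45239040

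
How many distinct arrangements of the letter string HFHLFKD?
7! / (2! × 1! × 1! × 1! × 2!) = 1260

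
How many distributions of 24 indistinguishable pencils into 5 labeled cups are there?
C(24+5-1, 5-1) = C(28, 4) = 20475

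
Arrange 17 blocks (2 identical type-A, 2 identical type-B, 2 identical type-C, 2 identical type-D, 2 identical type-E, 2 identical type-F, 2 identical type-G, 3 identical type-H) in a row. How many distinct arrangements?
17! / (2! × 2! × 2! × 2! × 2! × 2! × 2! × 3!) = 463134672000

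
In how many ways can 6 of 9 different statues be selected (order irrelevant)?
C(9,6) = 9!/(6!×3!) = 84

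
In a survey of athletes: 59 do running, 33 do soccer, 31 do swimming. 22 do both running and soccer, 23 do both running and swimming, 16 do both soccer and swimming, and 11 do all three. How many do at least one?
|A∪B∪C| = 59+33+31-22-23-16+11 = 73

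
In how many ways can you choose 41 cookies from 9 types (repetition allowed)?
C(41+9-1, 9-1) = C(49, 8) = 450978066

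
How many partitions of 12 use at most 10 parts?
By conjugation, equals partitions of 12 into parts ≤ 10. Let r_j(i) = number of partitions of i into parts ≤ j, for i = 0..12. r_1(i) = 1 for all i; r_j(i) = r_{j-1}(i) + r_j(i-j). Rows j = 2..10: ≤2: 1 1 2 2 3 3 4 4 5 5 6 6 7; ≤3: 1 1 2 3 4 5 7 8 10 12 14 16 19; ≤4: 1 1 2 3 5 6 9 11 15 18 23 27 34; ≤5: 1 1 2 3 5 7 10 13 18 23 30 37 47; ≤6: 1 1 2 3 5 7 11 14 20 26 35 44 58; ≤7: 1 1 2 3 5 7 11 15 21 28 38 49 65; ≤8: 1 1 2 3 5 7 11 15 22 29 40 52 70; ≤9: 1 1 2 3 5 7 11 15 22 30 41 54 73; ≤10: 1 1 2 3 5 7 11 15 22 30 42 55 75. r_10(12) = 75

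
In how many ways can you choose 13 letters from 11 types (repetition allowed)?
C(13+11-1, 11-1) = C(23, 10) = 1144066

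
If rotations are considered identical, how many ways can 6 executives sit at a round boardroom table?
Circular: fix one position, arrange the rest. (6-1)! = 120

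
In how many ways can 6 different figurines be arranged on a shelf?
6! = 720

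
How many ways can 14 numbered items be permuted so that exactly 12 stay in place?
Choose the 12 fixed points C(14,12) = 91, derange the rest: !2 = Σ_{j=0}^{2} (-1)^j·2!/j! = 2 - 2 + 1 = 1. Product = 91 × 1 = 91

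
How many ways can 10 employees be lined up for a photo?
10! = 3628800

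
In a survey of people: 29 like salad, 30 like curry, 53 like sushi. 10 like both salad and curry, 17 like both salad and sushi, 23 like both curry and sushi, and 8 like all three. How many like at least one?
|A∪B∪C| = 29+30+53-10-17-23+8 = 70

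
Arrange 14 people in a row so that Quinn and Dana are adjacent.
Treat as block: (14-1)! × 2! = 6227020800 × 2 = 12454041600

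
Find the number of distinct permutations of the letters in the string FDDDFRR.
7! / (2! × 2! × 3!) = 210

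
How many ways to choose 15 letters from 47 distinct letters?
C(47,15) = 47!/(15!×32!) = 751616304549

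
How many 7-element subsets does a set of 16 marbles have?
C(16,7) = 16!/(7!×9!) = 11440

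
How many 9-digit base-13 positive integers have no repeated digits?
First digit: 12 choices (nonzero). Then descending: 12 × 12 × 11 × 10 × 9 × 8 × 7 × 6 × 5 = 239500800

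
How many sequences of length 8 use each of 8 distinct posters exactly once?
8! = 40320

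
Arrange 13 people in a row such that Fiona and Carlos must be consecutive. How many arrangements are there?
Treat the 2 as one block: (13-2+1)! × 2! = 479001600 × 2 = 958003200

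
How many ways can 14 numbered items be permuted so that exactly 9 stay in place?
Choose the 9 fixed points C(14,9) = 2002, derange the rest: !5 = Σ_{j=0}^{5} (-1)^j·5!/j! = 120 - 120 + 60 - 20 + 5 - 1 = 44. Product = 2002 × 44 = 88088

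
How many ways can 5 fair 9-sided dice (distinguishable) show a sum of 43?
Coefficient of x^43 in (x + x² + ... + x^9)^5. By inclusion-exclusion on dice exceeding 9: Σ_j (-1)^j C(5,j)·C(43-1-9j, 4) = C(5,0)·C(42,4) - C(5,1)·C(33,4) + C(5,2)·C(24,4) - C(5,3)·C(15,4) + C(5,4)·C(6,4) = 1·111930 - 5·40920 + 10·10626 - 10·1365 + 5·15 = 15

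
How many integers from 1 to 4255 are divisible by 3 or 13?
⌊4255/3⌋ + ⌊4255/13⌋ - ⌊4255/39⌋ = 1418 + 327 - 109 = 1636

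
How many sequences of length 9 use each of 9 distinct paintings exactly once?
9! = 362880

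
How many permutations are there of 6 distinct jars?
6! = 720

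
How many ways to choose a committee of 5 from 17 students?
C(17,5) = 17!/(5!×12!) = 6188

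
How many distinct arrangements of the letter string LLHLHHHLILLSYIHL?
16! / (7! × 1! × 5! × 2! × 1!) = 17297280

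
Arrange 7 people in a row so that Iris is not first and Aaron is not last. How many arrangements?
By inclusion-exclusion: 7! - 2×(7-1)! + (7-2)! = 5040 - 1440 + 120 = 3720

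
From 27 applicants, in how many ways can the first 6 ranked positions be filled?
P(27,6) = 27!/(27-6)! = 213127200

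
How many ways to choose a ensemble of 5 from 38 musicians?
C(38,5) = 38!/(5!×33!) = 501942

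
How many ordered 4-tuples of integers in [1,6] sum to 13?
Coefficient of x^13 in (x + x² + ... + x^6)^4. By inclusion-exclusion on dice exceeding 6: Σ_j (-1)^j C(4,j)·C(13-1-6j, 3) = C(4,0)·C(12,3) - C(4,1)·C(6,3) = 1·220 - 4·20 = 140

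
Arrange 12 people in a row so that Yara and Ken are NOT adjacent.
Total - adjacent = 12! - (12-1)!×2 = 479001600 - 79833600 = 399168000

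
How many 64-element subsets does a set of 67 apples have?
C(67,64) = 67!/(64!×3!) = 47905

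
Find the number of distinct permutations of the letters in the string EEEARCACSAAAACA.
15! / (1! × 1! × 3! × 7! × 3!) = 7207200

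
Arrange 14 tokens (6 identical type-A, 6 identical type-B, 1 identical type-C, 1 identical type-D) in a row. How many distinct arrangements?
14! / (6! × 6! × 1! × 1!) = 168168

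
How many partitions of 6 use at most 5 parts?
By conjugation, equals partitions of 6 into parts ≤ 5. Let r_j(i) = number of partitions of i into parts ≤ j, for i = 0..6. r_1(i) = 1 for all i; r_j(i) = r_{j-1}(i) + r_j(i-j). Rows j = 2..5: ≤2: 1 1 2 2 3 3 4; ≤3: 1 1 2 3 4 5 7; ≤4: 1 1 2 3 5 6 9; ≤5: 1 1 2 3 5 7 10. r_5(6) = 10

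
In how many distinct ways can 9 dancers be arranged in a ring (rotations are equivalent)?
Circular: fix one position, arrange the rest. (9-1)! = 40320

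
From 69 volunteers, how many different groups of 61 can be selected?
C(69,61) = 69!/(61!×8!) = 8361453672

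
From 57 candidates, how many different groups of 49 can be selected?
C(57,49) = 57!/(49!×8!) = 1652411475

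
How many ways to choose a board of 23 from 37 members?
C(37,23) = 37!/(23!×14!) = 6107086800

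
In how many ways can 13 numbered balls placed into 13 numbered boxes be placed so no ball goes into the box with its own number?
!13 = Σ_{j=0}^{13} (-1)^j·13!/j! = 6227020800 - 6227020800 + 3113510400 - 1037836800 + 259459200 - 51891840 + 8648640 - 1235520 + 154440 - 17160 + 1716 - 156 + 13 - 1 = 2290792932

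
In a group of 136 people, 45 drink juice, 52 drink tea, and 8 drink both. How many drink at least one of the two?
|A∪B| = |A| + |B| - |A∩B| = 45 + 52 - 8 = 89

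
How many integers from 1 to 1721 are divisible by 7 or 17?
⌊1721/7⌋ + ⌊1721/17⌋ - ⌊1721/119⌋ = 245 + 101 - 14 = 332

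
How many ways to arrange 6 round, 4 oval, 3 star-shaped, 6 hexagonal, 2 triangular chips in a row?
21! / (6! × 4! × 3! × 6! × 2!) = 342205063200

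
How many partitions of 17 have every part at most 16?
Let r_j(i) = number of partitions of i into parts ≤ j, for i = 0..17. r_1(i) = 1 for all i; r_j(i) = r_{j-1}(i) + r_j(i-j). Rows j = 2..16: ≤2: 1 1 2 2 3 3 4 4 5 5 6 6 7 7 8 8 9 9; ≤3: 1 1 2 3 4 5 7 8 10 12 14 16 19 21 24 27 30 33; ≤4: 1 1 2 3 5 6 9 11 15 18 23 27 34 39 47 54 64 72; ≤5: 1 1 2 3 5 7 10 13 18 23 30 37 47 57 70 84 101 119; ≤6: 1 1 2 3 5 7 11 14 20 26 35 44 58 71 90 110 136 163; ≤7: 1 1 2 3 5 7 11 15 21 28 38 49 65 82 105 131 164 201; ≤8: 1 1 2 3 5 7 11 15 22 29 40 52 70 89 116 146 186 230; ≤9: 1 1 2 3 5 7 11 15 22 30 41 54 73 94 123 157 201 252; ≤10: 1 1 2 3 5 7 11 15 22 30 42 55 75 97 128 164 212 267; ≤11: 1 1 2 3 5 7 11 15 22 30 42 56 76 99 131 169 219 278; ≤12: 1 1 2 3 5 7 11 15 22 30 42 56 77 100 133 172 224 285; ≤13: 1 1 2 3 5 7 11 15 22 30 42 56 77 101 134 174 227 290; ≤14: 1 1 2 3 5 7 11 15 22 30 42 56 77 101 135 175 229 293; ≤15: 1 1 2 3 5 7 11 15 22 30 42 56 77 101 135 176 230 295; ≤16: 1 1 2 3 5 7 11 15 22 30 42 56 77 101 135 176 231 296. r_16(17) = 296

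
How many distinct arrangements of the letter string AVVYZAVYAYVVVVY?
15! / (7! × 4! × 3! × 1!) = 1801800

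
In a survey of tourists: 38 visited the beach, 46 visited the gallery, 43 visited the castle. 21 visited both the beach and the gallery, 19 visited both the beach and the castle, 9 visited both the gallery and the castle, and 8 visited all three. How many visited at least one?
|A∪B∪C| = 38+46+43-21-19-9+8 = 86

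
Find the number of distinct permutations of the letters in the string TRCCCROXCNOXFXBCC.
17! / (2! × 6! × 3! × 1! × 1! × 2! × 1! × 1!) = 20583763200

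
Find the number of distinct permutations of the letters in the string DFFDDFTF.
8! / (4! × 1! × 3!) = 280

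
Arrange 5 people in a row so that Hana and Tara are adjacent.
Treat as block: (5-1)! × 2! = 24 × 2 = 48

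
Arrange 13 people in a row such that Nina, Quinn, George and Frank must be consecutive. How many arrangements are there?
Treat the 4 as one block: (13-4+1)! × 4! = 3628800 × 24 = 87091200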